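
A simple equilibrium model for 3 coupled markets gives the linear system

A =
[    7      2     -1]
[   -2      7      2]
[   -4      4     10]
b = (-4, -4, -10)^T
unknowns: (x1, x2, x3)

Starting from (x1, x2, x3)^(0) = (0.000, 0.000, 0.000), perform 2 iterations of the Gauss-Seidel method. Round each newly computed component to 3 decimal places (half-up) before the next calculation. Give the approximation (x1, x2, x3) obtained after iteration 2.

Iteration 1:
  x1 = (-4 - (2)·0.000 - (-1)·0.000) / (7) = -0.571
  x2 = (-4 - (-2)·-0.571 - (2)·0.000) / (7) = -0.735
  x3 = (-10 - (-4)·-0.571 - (4)·-0.735) / (10) = -0.934
Iteration 2:
  x1 = (-4 - (2)·-0.735 - (-1)·-0.934) / (7) = -0.495
  x2 = (-4 - (-2)·-0.495 - (2)·-0.934) / (7) = -0.446
  x3 = (-10 - (-4)·-0.495 - (4)·-0.446) / (10) = -1.020

(-0.495, -0.446, -1.020)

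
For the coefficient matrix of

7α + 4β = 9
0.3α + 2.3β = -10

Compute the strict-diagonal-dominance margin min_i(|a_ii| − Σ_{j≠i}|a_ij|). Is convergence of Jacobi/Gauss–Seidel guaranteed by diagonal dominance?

2

row 1: |7| − (4) = 3
row 2: |2.3| − (0.3) = 2
minimum over rows = 2 → strictly diagonally dominant (convergence guaranteed)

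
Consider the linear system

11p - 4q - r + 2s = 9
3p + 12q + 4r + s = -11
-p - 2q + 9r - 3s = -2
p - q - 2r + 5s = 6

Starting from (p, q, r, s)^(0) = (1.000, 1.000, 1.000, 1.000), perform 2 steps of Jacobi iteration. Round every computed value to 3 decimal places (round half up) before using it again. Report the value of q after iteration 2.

-1.471

Iteration 1:
  p = (9 - (-4)·1.000 - (-1)·1.000 - (2)·1.000) / (11) = 1.091
  q = (-11 - (3)·1.000 - (4)·1.000 - (1)·1.000) / (12) = -1.583
  r = (-2 - (-1)·1.000 - (-2)·1.000 - (-3)·1.000) / (9) = 0.444
  s = (6 - (1)·1.000 - (-1)·1.000 - (-2)·1.000) / (5) = 1.600
Iteration 2:
  p = (9 - (-4)·-1.583 - (-1)·0.444 - (2)·1.600) / (11) = -0.008
  q = (-11 - (3)·1.091 - (4)·0.444 - (1)·1.600) / (12) = -1.471
  r = (-2 - (-1)·1.091 - (-2)·-1.583 - (-3)·1.600) / (9) = 0.081
  s = (6 - (1)·1.091 - (-1)·-1.583 - (-2)·0.444) / (5) = 0.843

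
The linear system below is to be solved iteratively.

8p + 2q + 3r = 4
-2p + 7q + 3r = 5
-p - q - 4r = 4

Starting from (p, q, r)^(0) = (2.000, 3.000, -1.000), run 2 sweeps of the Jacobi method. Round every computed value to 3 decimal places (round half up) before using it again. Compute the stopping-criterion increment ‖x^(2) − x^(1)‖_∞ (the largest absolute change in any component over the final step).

Iteration 1:
  p = (4 - (2)·3.000 - (3)·-1.000) / (8) = 0.125
  q = (5 - (-2)·2.000 - (3)·-1.000) / (7) = 1.714
  r = (4 - (-1)·2.000 - (-1)·3.000) / (-4) = -2.250
Iteration 2:
  p = (4 - (2)·1.714 - (3)·-2.250) / (8) = 0.915
  q = (5 - (-2)·0.125 - (3)·-2.250) / (7) = 1.714
  r = (4 - (-1)·0.125 - (-1)·1.714) / (-4) = -1.460
Change: (0.790, 0.000, 0.790) → max |·| = 0.790

0.790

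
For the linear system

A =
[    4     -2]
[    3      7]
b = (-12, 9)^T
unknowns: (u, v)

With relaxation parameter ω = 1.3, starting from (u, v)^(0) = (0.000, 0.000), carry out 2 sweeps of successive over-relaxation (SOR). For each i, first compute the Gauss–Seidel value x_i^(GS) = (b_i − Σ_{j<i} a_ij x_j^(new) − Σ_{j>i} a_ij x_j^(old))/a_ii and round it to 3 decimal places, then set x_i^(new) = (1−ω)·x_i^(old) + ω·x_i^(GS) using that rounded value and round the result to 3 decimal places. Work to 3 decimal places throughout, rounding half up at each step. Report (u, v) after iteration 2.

Iteration 1:
  u: GS value = (-12 - (-2)·0.000) / (4) = -3.000;  u ← (1−ω)·0.000 + ω·-3.000 = -3.900
  v: GS value = (9 - (3)·-3.900) / (7) = 2.957;  v ← (1−ω)·0.000 + ω·2.957 = 3.844
Iteration 2:
  u: GS value = (-12 - (-2)·3.844) / (4) = -1.078;  u ← (1−ω)·-3.900 + ω·-1.078 = -0.231
  v: GS value = (9 - (3)·-0.231) / (7) = 1.385;  v ← (1−ω)·3.844 + ω·1.385 = 0.647

(-0.231, 0.647)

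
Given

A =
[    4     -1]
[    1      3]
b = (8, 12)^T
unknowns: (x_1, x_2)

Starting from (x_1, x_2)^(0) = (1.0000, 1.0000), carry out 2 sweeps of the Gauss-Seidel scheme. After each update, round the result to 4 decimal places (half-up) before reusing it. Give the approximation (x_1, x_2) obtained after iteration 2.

(2.8125, 3.0625)

Iteration 1:
  x_1 = (8 - (-1)·1.0000) / (4) = 2.2500
  x_2 = (12 - (1)·2.2500) / (3) = 3.2500
Iteration 2:
  x_1 = (8 - (-1)·3.2500) / (4) = 2.8125
  x_2 = (12 - (1)·2.8125) / (3) = 3.0625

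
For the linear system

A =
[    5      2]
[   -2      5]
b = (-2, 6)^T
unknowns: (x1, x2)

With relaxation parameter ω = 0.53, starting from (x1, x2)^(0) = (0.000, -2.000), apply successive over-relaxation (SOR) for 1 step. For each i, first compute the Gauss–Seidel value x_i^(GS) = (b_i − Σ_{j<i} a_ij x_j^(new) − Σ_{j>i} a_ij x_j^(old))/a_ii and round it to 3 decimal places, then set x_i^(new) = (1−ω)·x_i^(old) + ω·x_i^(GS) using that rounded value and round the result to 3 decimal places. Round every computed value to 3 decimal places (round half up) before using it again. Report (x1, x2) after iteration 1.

Iteration 1:
  x1: GS value = (-2 - (2)·-2.000) / (5) = 0.400;  x1 ← (1−ω)·0.000 + ω·0.400 = 0.212
  x2: GS value = (6 - (-2)·0.212) / (5) = 1.285;  x2 ← (1−ω)·-2.000 + ω·1.285 = -0.259

(0.212, -0.259)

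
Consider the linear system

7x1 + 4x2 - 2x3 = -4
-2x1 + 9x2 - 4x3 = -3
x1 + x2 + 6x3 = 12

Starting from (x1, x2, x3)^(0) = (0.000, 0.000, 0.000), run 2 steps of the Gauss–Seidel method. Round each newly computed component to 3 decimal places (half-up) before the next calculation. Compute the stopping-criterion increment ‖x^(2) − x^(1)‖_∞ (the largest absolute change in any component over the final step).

1.161

Iteration 1:
  x1 = (-4 - (4)·0.000 - (-2)·0.000) / (7) = -0.571
  x2 = (-3 - (-2)·-0.571 - (-4)·0.000) / (9) = -0.460
  x3 = (12 - (1)·-0.571 - (1)·-0.460) / (6) = 2.172
Iteration 2:
  x1 = (-4 - (4)·-0.460 - (-2)·2.172) / (7) = 0.312
  x2 = (-3 - (-2)·0.312 - (-4)·2.172) / (9) = 0.701
  x3 = (12 - (1)·0.312 - (1)·0.701) / (6) = 1.831
Change: (0.883, 1.161, -0.341) → max |·| = 1.161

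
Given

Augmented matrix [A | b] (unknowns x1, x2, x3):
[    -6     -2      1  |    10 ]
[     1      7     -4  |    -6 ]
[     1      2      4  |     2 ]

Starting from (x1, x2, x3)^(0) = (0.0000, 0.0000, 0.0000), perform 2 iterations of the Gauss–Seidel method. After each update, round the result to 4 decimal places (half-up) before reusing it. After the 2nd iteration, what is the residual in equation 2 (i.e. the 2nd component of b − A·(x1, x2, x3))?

Iteration 1:
  x1 = (10 - (-2)·0.0000 - (1)·0.0000) / (-6) = -1.6667
  x2 = (-6 - (1)·-1.6667 - (-4)·0.0000) / (7) = -0.6190
  x3 = (2 - (1)·-1.6667 - (2)·-0.6190) / (4) = 1.2262
Iteration 2:
  x1 = (10 - (-2)·-0.6190 - (1)·1.2262) / (-6) = -1.2560
  x2 = (-6 - (1)·-1.2560 - (-4)·1.2262) / (7) = 0.0230
  x3 = (2 - (1)·-1.2560 - (2)·0.0230) / (4) = 0.8025
Residual b − A·x = (1.7075, -1.6950, 0.0000)

-1.6950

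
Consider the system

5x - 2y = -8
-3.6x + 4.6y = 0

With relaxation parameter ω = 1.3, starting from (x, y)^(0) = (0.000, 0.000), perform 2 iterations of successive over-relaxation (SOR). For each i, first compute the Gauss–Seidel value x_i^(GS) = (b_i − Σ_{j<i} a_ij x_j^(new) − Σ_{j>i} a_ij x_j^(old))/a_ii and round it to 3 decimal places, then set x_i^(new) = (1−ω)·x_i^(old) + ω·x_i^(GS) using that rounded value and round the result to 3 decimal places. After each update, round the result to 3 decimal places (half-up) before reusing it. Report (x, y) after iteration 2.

(-2.556, -1.965)

Iteration 1:
  x: GS value = (-8 - (-2)·0.000) / (5) = -1.600;  x ← (1−ω)·0.000 + ω·-1.600 = -2.080
  y: GS value = (0 - (-3.6)·-2.080) / (4.6) = -1.628;  y ← (1−ω)·0.000 + ω·-1.628 = -2.116
Iteration 2:
  x: GS value = (-8 - (-2)·-2.116) / (5) = -2.446;  x ← (1−ω)·-2.080 + ω·-2.446 = -2.556
  y: GS value = (0 - (-3.6)·-2.556) / (4.6) = -2.000;  y ← (1−ω)·-2.116 + ω·-2.000 = -1.965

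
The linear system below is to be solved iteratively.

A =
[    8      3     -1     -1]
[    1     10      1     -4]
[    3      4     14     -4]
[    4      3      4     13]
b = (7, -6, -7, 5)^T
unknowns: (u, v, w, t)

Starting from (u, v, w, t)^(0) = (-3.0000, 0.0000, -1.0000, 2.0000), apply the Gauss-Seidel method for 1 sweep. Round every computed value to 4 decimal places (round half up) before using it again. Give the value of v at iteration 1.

Iteration 1:
  u = (7 - (3)·0.0000 - (-1)·-1.0000 - (-1)·2.0000) / (8) = 1.0000
  v = (-6 - (1)·1.0000 - (1)·-1.0000 - (-4)·2.0000) / (10) = 0.2000
  w = (-7 - (3)·1.0000 - (4)·0.2000 - (-4)·2.0000) / (14) = -0.2000
  t = (5 - (4)·1.0000 - (3)·0.2000 - (4)·-0.2000) / (13) = 0.0923

0.2000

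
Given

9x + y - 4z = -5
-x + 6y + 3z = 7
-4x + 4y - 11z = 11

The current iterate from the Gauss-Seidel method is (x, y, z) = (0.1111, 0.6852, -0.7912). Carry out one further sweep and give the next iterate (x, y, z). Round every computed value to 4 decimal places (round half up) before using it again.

(-0.9833, 1.3984, -0.1339)

One sweep:
  x = (-5 - (1)·0.6852 - (-4)·-0.7912) / (9) = -0.9833
  y = (7 - (-1)·-0.9833 - (3)·-0.7912) / (6) = 1.3984
  z = (11 - (-4)·-0.9833 - (4)·1.3984) / (-11) = -0.1339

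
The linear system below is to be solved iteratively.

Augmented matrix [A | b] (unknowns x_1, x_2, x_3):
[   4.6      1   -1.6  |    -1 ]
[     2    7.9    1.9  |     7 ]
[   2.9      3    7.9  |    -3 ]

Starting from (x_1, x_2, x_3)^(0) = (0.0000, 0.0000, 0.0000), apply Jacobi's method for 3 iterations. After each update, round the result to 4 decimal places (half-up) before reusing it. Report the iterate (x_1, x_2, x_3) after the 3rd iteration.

(-0.6632, 1.1764, -0.5728)

Iteration 1:
  x_1 = (-1 - (1)·0.0000 - (-1.6)·0.0000) / (4.6) = -0.2174
  x_2 = (7 - (2)·0.0000 - (1.9)·0.0000) / (7.9) = 0.8861
  x_3 = (-3 - (2.9)·0.0000 - (3)·0.0000) / (7.9) = -0.3797
Iteration 2:
  x_1 = (-1 - (1)·0.8861 - (-1.6)·-0.3797) / (4.6) = -0.5421
  x_2 = (7 - (2)·-0.2174 - (1.9)·-0.3797) / (7.9) = 1.0324
  x_3 = (-3 - (2.9)·-0.2174 - (3)·0.8861) / (7.9) = -0.6364
Iteration 3:
  x_1 = (-1 - (1)·1.0324 - (-1.6)·-0.6364) / (4.6) = -0.6632
  x_2 = (7 - (2)·-0.5421 - (1.9)·-0.6364) / (7.9) = 1.1764
  x_3 = (-3 - (2.9)·-0.5421 - (3)·1.0324) / (7.9) = -0.5728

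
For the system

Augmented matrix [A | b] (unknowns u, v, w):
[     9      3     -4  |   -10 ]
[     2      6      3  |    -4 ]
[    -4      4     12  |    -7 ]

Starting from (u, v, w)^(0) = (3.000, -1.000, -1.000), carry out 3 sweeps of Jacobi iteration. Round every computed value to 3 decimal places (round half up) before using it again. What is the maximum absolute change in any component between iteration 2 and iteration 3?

Iteration 1:
  u = (-10 - (3)·-1.000 - (-4)·-1.000) / (9) = -1.222
  v = (-4 - (2)·3.000 - (3)·-1.000) / (6) = -1.167
  w = (-7 - (-4)·3.000 - (4)·-1.000) / (12) = 0.750
Iteration 2:
  u = (-10 - (3)·-1.167 - (-4)·0.750) / (9) = -0.389
  v = (-4 - (2)·-1.222 - (3)·0.750) / (6) = -0.634
  w = (-7 - (-4)·-1.222 - (4)·-1.167) / (12) = -0.602
Iteration 3:
  u = (-10 - (3)·-0.634 - (-4)·-0.602) / (9) = -1.167
  v = (-4 - (2)·-0.389 - (3)·-0.602) / (6) = -0.236
  w = (-7 - (-4)·-0.389 - (4)·-0.634) / (12) = -0.502
Change: (-0.778, 0.398, 0.100) → max |·| = 0.778

0.778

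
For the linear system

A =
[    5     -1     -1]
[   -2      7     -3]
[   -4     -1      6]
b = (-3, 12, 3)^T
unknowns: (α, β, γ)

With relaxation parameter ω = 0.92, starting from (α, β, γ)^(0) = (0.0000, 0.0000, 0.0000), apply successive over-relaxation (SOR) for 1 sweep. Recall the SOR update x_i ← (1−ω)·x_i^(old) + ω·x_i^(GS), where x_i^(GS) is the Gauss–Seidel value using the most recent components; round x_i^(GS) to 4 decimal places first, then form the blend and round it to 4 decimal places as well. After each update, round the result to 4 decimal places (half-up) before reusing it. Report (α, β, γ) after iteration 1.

Iteration 1:
  α: GS value = (-3 - (-1)·0.0000 - (-1)·0.0000) / (5) = -0.6000;  α ← (1−ω)·0.0000 + ω·-0.6000 = -0.5520
  β: GS value = (12 - (-2)·-0.5520 - (-3)·0.0000) / (7) = 1.5566;  β ← (1−ω)·0.0000 + ω·1.5566 = 1.4321
  γ: GS value = (3 - (-4)·-0.5520 - (-1)·1.4321) / (6) = 0.3707;  γ ← (1−ω)·0.0000 + ω·0.3707 = 0.3410

(-0.5520, 1.4321, 0.3410)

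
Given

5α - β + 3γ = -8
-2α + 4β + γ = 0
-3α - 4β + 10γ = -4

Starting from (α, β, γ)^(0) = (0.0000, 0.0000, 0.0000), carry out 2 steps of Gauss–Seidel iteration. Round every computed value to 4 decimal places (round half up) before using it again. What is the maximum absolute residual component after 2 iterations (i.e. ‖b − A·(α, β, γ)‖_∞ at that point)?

0.6200

Iteration 1:
  α = (-8 - (-1)·0.0000 - (3)·0.0000) / (5) = -1.6000
  β = (0 - (-2)·-1.6000 - (1)·0.0000) / (4) = -0.8000
  γ = (-4 - (-3)·-1.6000 - (-4)·-0.8000) / (10) = -1.2000
Iteration 2:
  α = (-8 - (-1)·-0.8000 - (3)·-1.2000) / (5) = -1.0400
  β = (0 - (-2)·-1.0400 - (1)·-1.2000) / (4) = -0.2200
  γ = (-4 - (-3)·-1.0400 - (-4)·-0.2200) / (10) = -0.8000
Residual b − A·x = (-0.6200, -0.4000, 0.0000); ∞-norm = 0.6200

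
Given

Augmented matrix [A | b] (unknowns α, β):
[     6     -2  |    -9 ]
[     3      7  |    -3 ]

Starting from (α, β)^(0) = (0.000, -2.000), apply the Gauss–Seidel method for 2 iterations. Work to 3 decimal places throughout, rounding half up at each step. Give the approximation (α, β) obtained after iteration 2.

Iteration 1:
  α = (-9 - (-2)·-2.000) / (6) = -2.167
  β = (-3 - (3)·-2.167) / (7) = 0.500
Iteration 2:
  α = (-9 - (-2)·0.500) / (6) = -1.333
  β = (-3 - (3)·-1.333) / (7) = 0.143

(-1.333, 0.143)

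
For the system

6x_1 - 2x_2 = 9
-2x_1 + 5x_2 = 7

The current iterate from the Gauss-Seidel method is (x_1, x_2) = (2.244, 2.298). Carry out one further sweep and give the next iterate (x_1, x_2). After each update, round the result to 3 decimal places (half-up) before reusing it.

One sweep:
  x_1 = (9 - (-2)·2.298) / (6) = 2.266
  x_2 = (7 - (-2)·2.266) / (5) = 2.306

(2.266, 2.306)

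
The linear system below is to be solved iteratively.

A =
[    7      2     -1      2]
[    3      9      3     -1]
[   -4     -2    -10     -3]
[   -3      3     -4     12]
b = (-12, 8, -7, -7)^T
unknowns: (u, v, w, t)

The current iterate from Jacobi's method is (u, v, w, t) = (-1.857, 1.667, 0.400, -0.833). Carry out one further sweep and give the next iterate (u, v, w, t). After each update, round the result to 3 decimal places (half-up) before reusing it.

(-1.895, 1.282, 1.359, -1.331)

One sweep:
  u = (-12 - (2)·1.667 - (-1)·0.400 - (2)·-0.833) / (7) = -1.895
  v = (8 - (3)·-1.857 - (3)·0.400 - (-1)·-0.833) / (9) = 1.282
  w = (-7 - (-4)·-1.857 - (-2)·1.667 - (-3)·-0.833) / (-10) = 1.359
  t = (-7 - (-3)·-1.857 - (3)·1.667 - (-4)·0.400) / (12) = -1.331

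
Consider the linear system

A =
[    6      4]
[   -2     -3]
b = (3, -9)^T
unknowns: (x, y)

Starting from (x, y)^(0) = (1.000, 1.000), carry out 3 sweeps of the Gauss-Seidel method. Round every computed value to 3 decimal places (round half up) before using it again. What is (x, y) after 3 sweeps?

Iteration 1:
  x = (3 - (4)·1.000) / (6) = -0.167
  y = (-9 - (-2)·-0.167) / (-3) = 3.111
Iteration 2:
  x = (3 - (4)·3.111) / (6) = -1.574
  y = (-9 - (-2)·-1.574) / (-3) = 4.049
Iteration 3:
  x = (3 - (4)·4.049) / (6) = -2.199
  y = (-9 - (-2)·-2.199) / (-3) = 4.466

(-2.199, 4.466)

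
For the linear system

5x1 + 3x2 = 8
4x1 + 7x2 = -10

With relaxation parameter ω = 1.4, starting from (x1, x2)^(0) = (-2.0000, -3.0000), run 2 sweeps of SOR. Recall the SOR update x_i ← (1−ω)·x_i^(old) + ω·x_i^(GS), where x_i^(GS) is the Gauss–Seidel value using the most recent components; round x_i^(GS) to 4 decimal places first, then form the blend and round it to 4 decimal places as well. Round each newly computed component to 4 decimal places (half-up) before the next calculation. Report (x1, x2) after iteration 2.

Iteration 1:
  x1: GS value = (8 - (3)·-3.0000) / (5) = 3.4000;  x1 ← (1−ω)·-2.0000 + ω·3.4000 = 5.5600
  x2: GS value = (-10 - (4)·5.5600) / (7) = -4.6057;  x2 ← (1−ω)·-3.0000 + ω·-4.6057 = -5.2480
Iteration 2:
  x1: GS value = (8 - (3)·-5.2480) / (5) = 4.7488;  x1 ← (1−ω)·5.5600 + ω·4.7488 = 4.4243
  x2: GS value = (-10 - (4)·4.4243) / (7) = -3.9567;  x2 ← (1−ω)·-5.2480 + ω·-3.9567 = -3.4402

(4.4243, -3.4402)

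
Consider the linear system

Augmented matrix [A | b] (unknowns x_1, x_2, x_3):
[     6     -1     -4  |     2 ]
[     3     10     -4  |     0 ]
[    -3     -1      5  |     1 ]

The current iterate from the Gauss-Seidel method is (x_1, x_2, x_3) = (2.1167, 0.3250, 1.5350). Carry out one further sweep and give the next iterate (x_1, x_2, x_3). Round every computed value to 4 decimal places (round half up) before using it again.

One sweep:
  x_1 = (2 - (-1)·0.3250 - (-4)·1.5350) / (6) = 1.4108
  x_2 = (0 - (3)·1.4108 - (-4)·1.5350) / (10) = 0.1908
  x_3 = (1 - (-3)·1.4108 - (-1)·0.1908) / (5) = 1.0846

(1.4108, 0.1908, 1.0846)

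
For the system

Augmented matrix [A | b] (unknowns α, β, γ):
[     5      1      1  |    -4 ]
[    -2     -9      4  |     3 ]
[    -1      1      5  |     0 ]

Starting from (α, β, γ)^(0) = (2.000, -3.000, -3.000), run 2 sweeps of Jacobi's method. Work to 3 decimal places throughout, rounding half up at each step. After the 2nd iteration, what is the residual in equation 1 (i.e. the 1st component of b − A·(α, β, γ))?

Iteration 1:
  α = (-4 - (1)·-3.000 - (1)·-3.000) / (5) = 0.400
  β = (3 - (-2)·2.000 - (4)·-3.000) / (-9) = -2.111
  γ = (0 - (-1)·2.000 - (1)·-3.000) / (5) = 1.000
Iteration 2:
  α = (-4 - (1)·-2.111 - (1)·1.000) / (5) = -0.578
  β = (3 - (-2)·0.400 - (4)·1.000) / (-9) = 0.022
  γ = (0 - (-1)·0.400 - (1)·-2.111) / (5) = 0.502
Residual b − A·x = (-1.634, 0.034, -3.110)

-1.634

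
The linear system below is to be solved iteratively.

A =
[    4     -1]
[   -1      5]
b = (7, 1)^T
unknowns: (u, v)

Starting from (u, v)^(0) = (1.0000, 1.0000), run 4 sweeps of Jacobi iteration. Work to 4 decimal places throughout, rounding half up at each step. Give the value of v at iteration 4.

0.5800

Iteration 1:
  u = (7 - (-1)·1.0000) / (4) = 2.0000
  v = (1 - (-1)·1.0000) / (5) = 0.4000
Iteration 2:
  u = (7 - (-1)·0.4000) / (4) = 1.8500
  v = (1 - (-1)·2.0000) / (5) = 0.6000
Iteration 3:
  u = (7 - (-1)·0.6000) / (4) = 1.9000
  v = (1 - (-1)·1.8500) / (5) = 0.5700
Iteration 4:
  u = (7 - (-1)·0.5700) / (4) = 1.8925
  v = (1 - (-1)·1.9000) / (5) = 0.5800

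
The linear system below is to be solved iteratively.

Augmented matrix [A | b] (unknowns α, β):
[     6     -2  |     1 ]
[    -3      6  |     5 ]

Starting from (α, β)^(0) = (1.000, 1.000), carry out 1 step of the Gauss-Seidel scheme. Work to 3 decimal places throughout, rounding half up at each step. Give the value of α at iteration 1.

0.500

Iteration 1:
  α = (1 - (-2)·1.000) / (6) = 0.500
  β = (5 - (-3)·0.500) / (6) = 1.083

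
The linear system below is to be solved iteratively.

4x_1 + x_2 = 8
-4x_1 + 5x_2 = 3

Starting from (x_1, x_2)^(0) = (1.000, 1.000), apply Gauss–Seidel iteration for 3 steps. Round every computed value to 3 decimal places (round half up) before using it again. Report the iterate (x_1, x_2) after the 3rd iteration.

(1.550, 1.840)

Iteration 1:
  x_1 = (8 - (1)·1.000) / (4) = 1.750
  x_2 = (3 - (-4)·1.750) / (5) = 2.000
Iteration 2:
  x_1 = (8 - (1)·2.000) / (4) = 1.500
  x_2 = (3 - (-4)·1.500) / (5) = 1.800
Iteration 3:
  x_1 = (8 - (1)·1.800) / (4) = 1.550
  x_2 = (3 - (-4)·1.550) / (5) = 1.840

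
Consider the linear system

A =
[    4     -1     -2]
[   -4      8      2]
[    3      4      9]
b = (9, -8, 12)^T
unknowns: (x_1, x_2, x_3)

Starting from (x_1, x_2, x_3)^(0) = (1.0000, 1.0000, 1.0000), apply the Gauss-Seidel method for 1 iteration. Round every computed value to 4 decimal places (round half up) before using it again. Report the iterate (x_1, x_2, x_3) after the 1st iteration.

(3.0000, 0.2500, 0.2222)

Iteration 1:
  x_1 = (9 - (-1)·1.0000 - (-2)·1.0000) / (4) = 3.0000
  x_2 = (-8 - (-4)·3.0000 - (2)·1.0000) / (8) = 0.2500
  x_3 = (12 - (3)·3.0000 - (4)·0.2500) / (9) = 0.2222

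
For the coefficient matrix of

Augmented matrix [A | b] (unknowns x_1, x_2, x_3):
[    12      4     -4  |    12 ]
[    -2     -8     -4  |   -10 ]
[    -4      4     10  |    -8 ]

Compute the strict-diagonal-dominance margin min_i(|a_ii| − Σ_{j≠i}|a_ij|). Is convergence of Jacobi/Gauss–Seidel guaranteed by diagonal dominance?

2

row 1: |12| − (4+4) = 4
row 2: |-8| − (2+4) = 2
row 3: |10| − (4+4) = 2
minimum over rows = 2 → strictly diagonally dominant (convergence guaranteed)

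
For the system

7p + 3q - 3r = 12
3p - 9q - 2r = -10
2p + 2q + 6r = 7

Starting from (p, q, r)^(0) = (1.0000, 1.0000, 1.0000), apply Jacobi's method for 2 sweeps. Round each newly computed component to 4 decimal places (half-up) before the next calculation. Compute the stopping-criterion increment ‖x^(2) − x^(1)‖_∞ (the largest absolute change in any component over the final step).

Iteration 1:
  p = (12 - (3)·1.0000 - (-3)·1.0000) / (7) = 1.7143
  q = (-10 - (3)·1.0000 - (-2)·1.0000) / (-9) = 1.2222
  r = (7 - (2)·1.0000 - (2)·1.0000) / (6) = 0.5000
Iteration 2:
  p = (12 - (3)·1.2222 - (-3)·0.5000) / (7) = 1.4048
  q = (-10 - (3)·1.7143 - (-2)·0.5000) / (-9) = 1.5714
  r = (7 - (2)·1.7143 - (2)·1.2222) / (6) = 0.1878
Change: (-0.3095, 0.3492, -0.3122) → max |·| = 0.3492

0.3492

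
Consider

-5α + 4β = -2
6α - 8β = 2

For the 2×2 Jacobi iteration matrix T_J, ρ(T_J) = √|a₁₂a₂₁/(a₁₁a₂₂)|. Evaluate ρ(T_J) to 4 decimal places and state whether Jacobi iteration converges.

0.7746

a₁₂a₂₁/(a₁₁a₂₂) = (4)·(6) / ((-5)·(-8)) = 0.600000
ρ = √|0.600000| = √0.600000 = 0.7746
ρ < 1, so Jacobi converges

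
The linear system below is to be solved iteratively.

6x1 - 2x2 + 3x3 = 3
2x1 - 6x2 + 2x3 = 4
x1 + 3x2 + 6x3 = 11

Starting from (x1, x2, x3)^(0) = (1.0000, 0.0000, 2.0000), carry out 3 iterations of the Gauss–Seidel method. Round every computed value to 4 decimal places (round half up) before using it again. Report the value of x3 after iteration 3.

2.0206

Iteration 1:
  x1 = (3 - (-2)·0.0000 - (3)·2.0000) / (6) = -0.5000
  x2 = (4 - (2)·-0.5000 - (2)·2.0000) / (-6) = -0.1667
  x3 = (11 - (1)·-0.5000 - (3)·-0.1667) / (6) = 2.0000
Iteration 2:
  x1 = (3 - (-2)·-0.1667 - (3)·2.0000) / (6) = -0.5556
  x2 = (4 - (2)·-0.5556 - (2)·2.0000) / (-6) = -0.1852
  x3 = (11 - (1)·-0.5556 - (3)·-0.1852) / (6) = 2.0185
Iteration 3:
  x1 = (3 - (-2)·-0.1852 - (3)·2.0185) / (6) = -0.5710
  x2 = (4 - (2)·-0.5710 - (2)·2.0185) / (-6) = -0.1842
  x3 = (11 - (1)·-0.5710 - (3)·-0.1842) / (6) = 2.0206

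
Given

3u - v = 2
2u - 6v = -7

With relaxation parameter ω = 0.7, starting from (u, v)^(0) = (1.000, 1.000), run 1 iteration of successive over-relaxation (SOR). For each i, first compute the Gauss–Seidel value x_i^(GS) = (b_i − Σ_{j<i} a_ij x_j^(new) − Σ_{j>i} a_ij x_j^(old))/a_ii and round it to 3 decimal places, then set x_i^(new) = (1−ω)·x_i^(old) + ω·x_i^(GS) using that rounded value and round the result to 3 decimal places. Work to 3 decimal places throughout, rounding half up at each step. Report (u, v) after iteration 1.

(1.000, 1.350)

Iteration 1:
  u: GS value = (2 - (-1)·1.000) / (3) = 1.000;  u ← (1−ω)·1.000 + ω·1.000 = 1.000
  v: GS value = (-7 - (2)·1.000) / (-6) = 1.500;  v ← (1−ω)·1.000 + ω·1.500 = 1.350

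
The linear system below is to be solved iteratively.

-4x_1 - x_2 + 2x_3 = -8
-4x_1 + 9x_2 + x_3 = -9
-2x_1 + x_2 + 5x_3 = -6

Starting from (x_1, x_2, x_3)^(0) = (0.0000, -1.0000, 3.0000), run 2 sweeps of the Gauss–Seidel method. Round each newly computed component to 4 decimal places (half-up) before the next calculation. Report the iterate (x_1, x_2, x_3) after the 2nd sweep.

Iteration 1:
  x_1 = (-8 - (-1)·-1.0000 - (2)·3.0000) / (-4) = 3.7500
  x_2 = (-9 - (-4)·3.7500 - (1)·3.0000) / (9) = 0.3333
  x_3 = (-6 - (-2)·3.7500 - (1)·0.3333) / (5) = 0.2333
Iteration 2:
  x_1 = (-8 - (-1)·0.3333 - (2)·0.2333) / (-4) = 2.0333
  x_2 = (-9 - (-4)·2.0333 - (1)·0.2333) / (9) = -0.1222
  x_3 = (-6 - (-2)·2.0333 - (1)·-0.1222) / (5) = -0.3622

(2.0333, -0.1222, -0.3622)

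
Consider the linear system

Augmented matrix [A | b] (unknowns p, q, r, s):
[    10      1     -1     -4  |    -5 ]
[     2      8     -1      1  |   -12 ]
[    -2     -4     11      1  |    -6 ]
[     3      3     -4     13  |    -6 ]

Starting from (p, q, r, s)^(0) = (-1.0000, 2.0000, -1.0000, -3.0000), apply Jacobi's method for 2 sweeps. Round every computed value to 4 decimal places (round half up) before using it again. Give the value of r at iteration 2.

Iteration 1:
  p = (-5 - (1)·2.0000 - (-1)·-1.0000 - (-4)·-3.0000) / (10) = -2.0000
  q = (-12 - (2)·-1.0000 - (-1)·-1.0000 - (1)·-3.0000) / (8) = -1.0000
  r = (-6 - (-2)·-1.0000 - (-4)·2.0000 - (1)·-3.0000) / (11) = 0.2727
  s = (-6 - (3)·-1.0000 - (3)·2.0000 - (-4)·-1.0000) / (13) = -1.0000
Iteration 2:
  p = (-5 - (1)·-1.0000 - (-1)·0.2727 - (-4)·-1.0000) / (10) = -0.7727
  q = (-12 - (2)·-2.0000 - (-1)·0.2727 - (1)·-1.0000) / (8) = -0.8409
  r = (-6 - (-2)·-2.0000 - (-4)·-1.0000 - (1)·-1.0000) / (11) = -1.1818
  s = (-6 - (3)·-2.0000 - (3)·-1.0000 - (-4)·0.2727) / (13) = 0.3147

-1.1818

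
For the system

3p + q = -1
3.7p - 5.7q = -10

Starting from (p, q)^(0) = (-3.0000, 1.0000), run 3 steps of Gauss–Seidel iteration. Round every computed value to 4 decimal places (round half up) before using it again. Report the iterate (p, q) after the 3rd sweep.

(-0.7507, 1.2671)

Iteration 1:
  p = (-1 - (1)·1.0000) / (3) = -0.6667
  q = (-10 - (3.7)·-0.6667) / (-5.7) = 1.3216
Iteration 2:
  p = (-1 - (1)·1.3216) / (3) = -0.7739
  q = (-10 - (3.7)·-0.7739) / (-5.7) = 1.2520
Iteration 3:
  p = (-1 - (1)·1.2520) / (3) = -0.7507
  q = (-10 - (3.7)·-0.7507) / (-5.7) = 1.2671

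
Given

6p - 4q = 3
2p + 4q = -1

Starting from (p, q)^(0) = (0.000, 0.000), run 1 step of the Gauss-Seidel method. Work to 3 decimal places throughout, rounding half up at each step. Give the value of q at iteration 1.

Iteration 1:
  p = (3 - (-4)·0.000) / (6) = 0.500
  q = (-1 - (2)·0.500) / (4) = -0.500

-0.500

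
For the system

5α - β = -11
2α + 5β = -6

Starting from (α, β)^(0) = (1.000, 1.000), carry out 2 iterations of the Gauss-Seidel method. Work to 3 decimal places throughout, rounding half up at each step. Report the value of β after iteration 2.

-0.288

Iteration 1:
  α = (-11 - (-1)·1.000) / (5) = -2.000
  β = (-6 - (2)·-2.000) / (5) = -0.400
Iteration 2:
  α = (-11 - (-1)·-0.400) / (5) = -2.280
  β = (-6 - (2)·-2.280) / (5) = -0.288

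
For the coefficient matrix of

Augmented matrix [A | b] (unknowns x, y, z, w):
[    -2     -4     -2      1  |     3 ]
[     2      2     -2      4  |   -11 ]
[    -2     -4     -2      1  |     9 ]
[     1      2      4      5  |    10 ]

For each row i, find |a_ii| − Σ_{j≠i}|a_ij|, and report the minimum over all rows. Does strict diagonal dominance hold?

-6

row 1: |-2| − (4+2+1) = -5
row 2: |2| − (2+2+4) = -6
row 3: |-2| − (2+4+1) = -5
row 4: |5| − (1+2+4) = -2
minimum over rows = -6 → not strictly diagonally dominant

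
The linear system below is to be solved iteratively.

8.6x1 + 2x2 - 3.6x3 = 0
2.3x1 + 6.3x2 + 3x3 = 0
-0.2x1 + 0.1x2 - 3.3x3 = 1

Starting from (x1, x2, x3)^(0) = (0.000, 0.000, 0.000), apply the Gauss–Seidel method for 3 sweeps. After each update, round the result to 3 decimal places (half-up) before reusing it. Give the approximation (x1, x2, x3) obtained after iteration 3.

Iteration 1:
  x1 = (0 - (2)·0.000 - (-3.6)·0.000) / (8.6) = 0.000
  x2 = (0 - (2.3)·0.000 - (3)·0.000) / (6.3) = 0.000
  x3 = (1 - (-0.2)·0.000 - (0.1)·0.000) / (-3.3) = -0.303
Iteration 2:
  x1 = (0 - (2)·0.000 - (-3.6)·-0.303) / (8.6) = -0.127
  x2 = (0 - (2.3)·-0.127 - (3)·-0.303) / (6.3) = 0.191
  x3 = (1 - (-0.2)·-0.127 - (0.1)·0.191) / (-3.3) = -0.290
Iteration 3:
  x1 = (0 - (2)·0.191 - (-3.6)·-0.290) / (8.6) = -0.166
  x2 = (0 - (2.3)·-0.166 - (3)·-0.290) / (6.3) = 0.199
  x3 = (1 - (-0.2)·-0.166 - (0.1)·0.199) / (-3.3) = -0.287

(-0.166, 0.199, -0.287)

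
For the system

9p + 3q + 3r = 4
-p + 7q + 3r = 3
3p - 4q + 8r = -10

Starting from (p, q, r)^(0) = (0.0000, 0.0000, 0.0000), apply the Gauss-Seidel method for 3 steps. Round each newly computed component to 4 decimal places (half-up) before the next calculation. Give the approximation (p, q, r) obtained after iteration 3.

(0.4319, 0.9139, -0.9550)

Iteration 1:
  p = (4 - (3)·0.0000 - (3)·0.0000) / (9) = 0.4444
  q = (3 - (-1)·0.4444 - (3)·0.0000) / (7) = 0.4921
  r = (-10 - (3)·0.4444 - (-4)·0.4921) / (8) = -1.1706
Iteration 2:
  p = (4 - (3)·0.4921 - (3)·-1.1706) / (9) = 0.6706
  q = (3 - (-1)·0.6706 - (3)·-1.1706) / (7) = 1.0261
  r = (-10 - (3)·0.6706 - (-4)·1.0261) / (8) = -0.9884
Iteration 3:
  p = (4 - (3)·1.0261 - (3)·-0.9884) / (9) = 0.4319
  q = (3 - (-1)·0.4319 - (3)·-0.9884) / (7) = 0.9139
  r = (-10 - (3)·0.4319 - (-4)·0.9139) / (8) = -0.9550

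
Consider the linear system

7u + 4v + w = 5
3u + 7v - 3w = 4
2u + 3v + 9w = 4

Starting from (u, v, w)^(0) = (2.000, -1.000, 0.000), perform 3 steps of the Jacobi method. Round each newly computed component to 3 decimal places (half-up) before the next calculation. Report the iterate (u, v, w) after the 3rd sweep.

(0.585, 0.325, 0.206)

Iteration 1:
  u = (5 - (4)·-1.000 - (1)·0.000) / (7) = 1.286
  v = (4 - (3)·2.000 - (-3)·0.000) / (7) = -0.286
  w = (4 - (2)·2.000 - (3)·-1.000) / (9) = 0.333
Iteration 2:
  u = (5 - (4)·-0.286 - (1)·0.333) / (7) = 0.830
  v = (4 - (3)·1.286 - (-3)·0.333) / (7) = 0.163
  w = (4 - (2)·1.286 - (3)·-0.286) / (9) = 0.254
Iteration 3:
  u = (5 - (4)·0.163 - (1)·0.254) / (7) = 0.585
  v = (4 - (3)·0.830 - (-3)·0.254) / (7) = 0.325
  w = (4 - (2)·0.830 - (3)·0.163) / (9) = 0.206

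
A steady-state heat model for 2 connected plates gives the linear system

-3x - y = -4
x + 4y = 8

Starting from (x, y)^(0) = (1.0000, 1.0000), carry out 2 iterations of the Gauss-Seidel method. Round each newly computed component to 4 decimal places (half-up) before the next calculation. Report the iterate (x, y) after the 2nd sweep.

(0.7500, 1.8125)

Iteration 1:
  x = (-4 - (-1)·1.0000) / (-3) = 1.0000
  y = (8 - (1)·1.0000) / (4) = 1.7500
Iteration 2:
  x = (-4 - (-1)·1.7500) / (-3) = 0.7500
  y = (8 - (1)·0.7500) / (4) = 1.8125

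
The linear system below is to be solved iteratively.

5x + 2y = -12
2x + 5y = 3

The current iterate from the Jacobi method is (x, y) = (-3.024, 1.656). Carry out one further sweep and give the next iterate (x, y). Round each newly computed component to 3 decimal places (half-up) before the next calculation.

(-3.062, 1.810)

One sweep:
  x = (-12 - (2)·1.656) / (5) = -3.062
  y = (3 - (2)·-3.024) / (5) = 1.810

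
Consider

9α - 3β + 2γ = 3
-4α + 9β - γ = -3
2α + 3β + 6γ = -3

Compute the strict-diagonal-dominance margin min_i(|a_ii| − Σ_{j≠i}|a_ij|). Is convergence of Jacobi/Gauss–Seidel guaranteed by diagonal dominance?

1

row 1: |9| − (3+2) = 4
row 2: |9| − (4+1) = 4
row 3: |6| − (2+3) = 1
minimum over rows = 1 → strictly diagonally dominant (convergence guaranteed)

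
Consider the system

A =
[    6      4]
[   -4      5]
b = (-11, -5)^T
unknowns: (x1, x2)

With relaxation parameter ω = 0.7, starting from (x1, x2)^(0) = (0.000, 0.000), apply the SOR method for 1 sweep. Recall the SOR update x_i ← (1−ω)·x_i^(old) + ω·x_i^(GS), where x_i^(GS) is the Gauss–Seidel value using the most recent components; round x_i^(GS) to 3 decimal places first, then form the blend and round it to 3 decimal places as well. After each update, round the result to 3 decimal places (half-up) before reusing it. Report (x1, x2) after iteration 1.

(-1.283, -1.418)

Iteration 1:
  x1: GS value = (-11 - (4)·0.000) / (6) = -1.833;  x1 ← (1−ω)·0.000 + ω·-1.833 = -1.283
  x2: GS value = (-5 - (-4)·-1.283) / (5) = -2.026;  x2 ← (1−ω)·0.000 + ω·-2.026 = -1.418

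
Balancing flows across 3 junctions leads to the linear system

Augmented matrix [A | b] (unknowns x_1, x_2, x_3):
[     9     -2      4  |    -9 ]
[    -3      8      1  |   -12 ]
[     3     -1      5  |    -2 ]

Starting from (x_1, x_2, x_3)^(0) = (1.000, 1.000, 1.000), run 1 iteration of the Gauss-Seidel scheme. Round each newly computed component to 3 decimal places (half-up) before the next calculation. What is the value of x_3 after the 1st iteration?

-0.083

Iteration 1:
  x_1 = (-9 - (-2)·1.000 - (4)·1.000) / (9) = -1.222
  x_2 = (-12 - (-3)·-1.222 - (1)·1.000) / (8) = -2.083
  x_3 = (-2 - (3)·-1.222 - (-1)·-2.083) / (5) = -0.083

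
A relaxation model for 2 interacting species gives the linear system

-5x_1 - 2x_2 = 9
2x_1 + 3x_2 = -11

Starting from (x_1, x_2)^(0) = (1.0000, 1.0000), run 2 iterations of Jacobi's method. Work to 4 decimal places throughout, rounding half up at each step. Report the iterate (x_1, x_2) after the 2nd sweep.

(-0.0667, -2.2000)

Iteration 1:
  x_1 = (9 - (-2)·1.0000) / (-5) = -2.2000
  x_2 = (-11 - (2)·1.0000) / (3) = -4.3333
Iteration 2:
  x_1 = (9 - (-2)·-4.3333) / (-5) = -0.0667
  x_2 = (-11 - (2)·-2.2000) / (3) = -2.2000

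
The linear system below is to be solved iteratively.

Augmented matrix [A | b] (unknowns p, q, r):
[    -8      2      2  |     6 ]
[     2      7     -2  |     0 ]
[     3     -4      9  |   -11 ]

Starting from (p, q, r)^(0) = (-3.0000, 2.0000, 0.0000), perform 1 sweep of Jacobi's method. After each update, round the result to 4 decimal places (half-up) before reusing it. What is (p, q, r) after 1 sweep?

Iteration 1:
  p = (6 - (2)·2.0000 - (2)·0.0000) / (-8) = -0.2500
  q = (0 - (2)·-3.0000 - (-2)·0.0000) / (7) = 0.8571
  r = (-11 - (3)·-3.0000 - (-4)·2.0000) / (9) = 0.6667

(-0.2500, 0.8571, 0.6667)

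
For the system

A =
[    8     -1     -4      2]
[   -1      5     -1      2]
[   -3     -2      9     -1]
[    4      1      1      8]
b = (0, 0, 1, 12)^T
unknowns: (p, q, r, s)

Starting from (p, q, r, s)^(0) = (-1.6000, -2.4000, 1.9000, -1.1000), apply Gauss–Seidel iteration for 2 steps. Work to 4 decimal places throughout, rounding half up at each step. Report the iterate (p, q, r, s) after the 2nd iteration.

Iteration 1:
  p = (0 - (-1)·-2.4000 - (-4)·1.9000 - (2)·-1.1000) / (8) = 0.9250
  q = (0 - (-1)·0.9250 - (-1)·1.9000 - (2)·-1.1000) / (5) = 1.0050
  r = (1 - (-3)·0.9250 - (-2)·1.0050 - (-1)·-1.1000) / (9) = 0.5206
  s = (12 - (4)·0.9250 - (1)·1.0050 - (1)·0.5206) / (8) = 0.8468
Iteration 2:
  p = (0 - (-1)·1.0050 - (-4)·0.5206 - (2)·0.8468) / (8) = 0.1742
  q = (0 - (-1)·0.1742 - (-1)·0.5206 - (2)·0.8468) / (5) = -0.1998
  r = (1 - (-3)·0.1742 - (-2)·-0.1998 - (-1)·0.8468) / (9) = 0.2189
  s = (12 - (4)·0.1742 - (1)·-0.1998 - (1)·0.2189) / (8) = 1.4105

(0.1742, -0.1998, 0.2189, 1.4105)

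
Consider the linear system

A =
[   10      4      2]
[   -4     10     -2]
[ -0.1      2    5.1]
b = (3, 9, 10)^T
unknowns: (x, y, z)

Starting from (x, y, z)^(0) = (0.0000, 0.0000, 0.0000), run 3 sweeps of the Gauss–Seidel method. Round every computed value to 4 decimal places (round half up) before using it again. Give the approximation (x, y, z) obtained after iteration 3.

(-0.4265, 1.0380, 1.5454)

Iteration 1:
  x = (3 - (4)·0.0000 - (2)·0.0000) / (10) = 0.3000
  y = (9 - (-4)·0.3000 - (-2)·0.0000) / (10) = 1.0200
  z = (10 - (-0.1)·0.3000 - (2)·1.0200) / (5.1) = 1.5667
Iteration 2:
  x = (3 - (4)·1.0200 - (2)·1.5667) / (10) = -0.4213
  y = (9 - (-4)·-0.4213 - (-2)·1.5667) / (10) = 1.0448
  z = (10 - (-0.1)·-0.4213 - (2)·1.0448) / (5.1) = 1.5428
Iteration 3:
  x = (3 - (4)·1.0448 - (2)·1.5428) / (10) = -0.4265
  y = (9 - (-4)·-0.4265 - (-2)·1.5428) / (10) = 1.0380
  z = (10 - (-0.1)·-0.4265 - (2)·1.0380) / (5.1) = 1.5454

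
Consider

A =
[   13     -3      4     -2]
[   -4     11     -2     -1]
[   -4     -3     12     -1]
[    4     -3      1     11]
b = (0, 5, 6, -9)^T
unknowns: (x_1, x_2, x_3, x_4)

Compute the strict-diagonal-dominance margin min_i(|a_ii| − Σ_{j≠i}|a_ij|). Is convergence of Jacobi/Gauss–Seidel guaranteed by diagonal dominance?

3

row 1: |13| − (3+4+2) = 4
row 2: |11| − (4+2+1) = 4
row 3: |12| − (4+3+1) = 4
row 4: |11| − (4+3+1) = 3
minimum over rows = 3 → strictly diagonally dominant (convergence guaranteed)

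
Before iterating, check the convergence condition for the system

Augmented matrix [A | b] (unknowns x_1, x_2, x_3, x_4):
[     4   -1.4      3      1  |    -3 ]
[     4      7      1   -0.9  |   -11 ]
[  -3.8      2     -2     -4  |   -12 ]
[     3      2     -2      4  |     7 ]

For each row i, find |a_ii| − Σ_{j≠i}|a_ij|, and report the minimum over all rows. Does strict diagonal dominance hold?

-7.8

row 1: |4| − (1.4+3+1) = -1.4
row 2: |7| − (4+1+0.9) = 1.1
row 3: |-2| − (3.8+2+4) = -7.8
row 4: |4| − (3+2+2) = -3
minimum over rows = -7.8 → not strictly diagonally dominant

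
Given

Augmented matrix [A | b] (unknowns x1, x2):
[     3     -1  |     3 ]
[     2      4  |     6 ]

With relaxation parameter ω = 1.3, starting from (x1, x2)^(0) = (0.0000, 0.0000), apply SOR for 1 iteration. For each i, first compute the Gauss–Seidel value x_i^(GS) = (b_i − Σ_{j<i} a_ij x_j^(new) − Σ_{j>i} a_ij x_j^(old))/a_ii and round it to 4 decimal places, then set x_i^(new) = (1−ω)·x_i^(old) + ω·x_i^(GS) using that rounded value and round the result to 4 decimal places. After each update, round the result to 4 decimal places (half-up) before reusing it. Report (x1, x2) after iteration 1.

(1.3000, 1.1050)

Iteration 1:
  x1: GS value = (3 - (-1)·0.0000) / (3) = 1.0000;  x1 ← (1−ω)·0.0000 + ω·1.0000 = 1.3000
  x2: GS value = (6 - (2)·1.3000) / (4) = 0.8500;  x2 ← (1−ω)·0.0000 + ω·0.8500 = 1.1050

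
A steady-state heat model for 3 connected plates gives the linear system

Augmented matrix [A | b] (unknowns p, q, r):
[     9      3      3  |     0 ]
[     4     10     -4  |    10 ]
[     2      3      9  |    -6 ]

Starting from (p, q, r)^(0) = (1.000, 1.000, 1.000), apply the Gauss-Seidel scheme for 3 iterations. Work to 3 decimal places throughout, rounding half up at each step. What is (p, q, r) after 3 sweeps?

(0.063, 0.639, -0.894)

Iteration 1:
  p = (0 - (3)·1.000 - (3)·1.000) / (9) = -0.667
  q = (10 - (4)·-0.667 - (-4)·1.000) / (10) = 1.667
  r = (-6 - (2)·-0.667 - (3)·1.667) / (9) = -1.074
Iteration 2:
  p = (0 - (3)·1.667 - (3)·-1.074) / (9) = -0.198
  q = (10 - (4)·-0.198 - (-4)·-1.074) / (10) = 0.650
  r = (-6 - (2)·-0.198 - (3)·0.650) / (9) = -0.839
Iteration 3:
  p = (0 - (3)·0.650 - (3)·-0.839) / (9) = 0.063
  q = (10 - (4)·0.063 - (-4)·-0.839) / (10) = 0.639
  r = (-6 - (2)·0.063 - (3)·0.639) / (9) = -0.894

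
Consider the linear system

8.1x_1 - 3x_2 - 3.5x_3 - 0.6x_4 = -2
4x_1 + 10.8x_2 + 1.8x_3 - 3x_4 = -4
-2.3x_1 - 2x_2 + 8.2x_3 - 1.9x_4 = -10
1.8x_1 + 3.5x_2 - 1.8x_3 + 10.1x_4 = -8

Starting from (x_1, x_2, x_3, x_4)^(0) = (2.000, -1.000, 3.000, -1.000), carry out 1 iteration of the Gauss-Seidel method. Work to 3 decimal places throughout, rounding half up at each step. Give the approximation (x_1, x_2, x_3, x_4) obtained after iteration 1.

(0.605, -1.372, -1.616, -0.712)

Iteration 1:
  x_1 = (-2 - (-3)·-1.000 - (-3.5)·3.000 - (-0.6)·-1.000) / (8.1) = 0.605
  x_2 = (-4 - (4)·0.605 - (1.8)·3.000 - (-3)·-1.000) / (10.8) = -1.372
  x_3 = (-10 - (-2.3)·0.605 - (-2)·-1.372 - (-1.9)·-1.000) / (8.2) = -1.616
  x_4 = (-8 - (1.8)·0.605 - (3.5)·-1.372 - (-1.8)·-1.616) / (10.1) = -0.712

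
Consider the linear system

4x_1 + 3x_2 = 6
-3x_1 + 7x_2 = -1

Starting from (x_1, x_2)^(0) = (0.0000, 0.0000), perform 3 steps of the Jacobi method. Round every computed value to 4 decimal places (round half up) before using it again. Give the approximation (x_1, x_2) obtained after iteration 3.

Iteration 1:
  x_1 = (6 - (3)·0.0000) / (4) = 1.5000
  x_2 = (-1 - (-3)·0.0000) / (7) = -0.1429
Iteration 2:
  x_1 = (6 - (3)·-0.1429) / (4) = 1.6072
  x_2 = (-1 - (-3)·1.5000) / (7) = 0.5000
Iteration 3:
  x_1 = (6 - (3)·0.5000) / (4) = 1.1250
  x_2 = (-1 - (-3)·1.6072) / (7) = 0.5459

(1.1250, 0.5459)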